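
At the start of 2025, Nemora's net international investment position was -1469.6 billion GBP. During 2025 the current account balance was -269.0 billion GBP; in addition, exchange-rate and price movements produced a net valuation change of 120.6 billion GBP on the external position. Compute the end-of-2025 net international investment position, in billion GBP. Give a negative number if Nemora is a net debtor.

Change in NIIP = current account + net valuation change = -269.0 + 120.6 = -148.4
End-of-year NIIP = -1469.6 + (-148.4) = -1618.0

-1618.0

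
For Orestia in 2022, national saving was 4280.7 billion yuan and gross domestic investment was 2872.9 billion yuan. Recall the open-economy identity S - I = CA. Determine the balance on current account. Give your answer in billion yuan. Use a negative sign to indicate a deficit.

1407.8

CA = S - I = 4280.7 - 2872.9 = 1407.8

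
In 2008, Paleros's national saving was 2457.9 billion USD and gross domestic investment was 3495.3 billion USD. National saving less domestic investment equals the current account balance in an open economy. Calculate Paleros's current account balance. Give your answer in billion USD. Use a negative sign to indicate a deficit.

S - I = CA (net lending to the rest of the world).
CA = S - I = 2457.9 - 3495.3 = -1037.4

-1037.4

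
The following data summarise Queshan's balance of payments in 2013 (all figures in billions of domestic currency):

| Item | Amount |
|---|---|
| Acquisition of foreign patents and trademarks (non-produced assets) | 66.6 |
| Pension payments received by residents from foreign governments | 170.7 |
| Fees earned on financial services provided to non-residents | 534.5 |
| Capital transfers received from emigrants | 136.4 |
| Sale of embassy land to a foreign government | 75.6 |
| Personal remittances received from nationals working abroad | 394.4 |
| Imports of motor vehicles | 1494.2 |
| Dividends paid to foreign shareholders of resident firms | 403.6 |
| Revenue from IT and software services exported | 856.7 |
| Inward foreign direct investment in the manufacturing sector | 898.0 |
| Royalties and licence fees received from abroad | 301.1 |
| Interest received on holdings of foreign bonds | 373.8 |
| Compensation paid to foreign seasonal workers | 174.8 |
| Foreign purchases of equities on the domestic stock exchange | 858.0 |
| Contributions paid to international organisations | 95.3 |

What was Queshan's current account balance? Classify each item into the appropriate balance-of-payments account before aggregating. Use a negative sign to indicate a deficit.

463.3

Goods: -1494.2
Services: 301.1 + 856.7 + 534.5 = 1692.3
Primary income: 373.8 - 403.6 - 174.8 = -204.6
Secondary income: -95.3 + 170.7 + 394.4 = 469.8
Current account = (-1494.2) + 1692.3 + (-204.6) + 469.8 = 463.3
(Excluded from the current account — capital account: acquisition of foreign patents and trademarks (non-produced assets) 66.6, capital transfers received from emigrants 136.4, sale of embassy land to a foreign government 75.6; financial account: inward foreign direct investment in the manufacturing sector 898.0, foreign purchases of equities on the domestic stock exchange 858.0.)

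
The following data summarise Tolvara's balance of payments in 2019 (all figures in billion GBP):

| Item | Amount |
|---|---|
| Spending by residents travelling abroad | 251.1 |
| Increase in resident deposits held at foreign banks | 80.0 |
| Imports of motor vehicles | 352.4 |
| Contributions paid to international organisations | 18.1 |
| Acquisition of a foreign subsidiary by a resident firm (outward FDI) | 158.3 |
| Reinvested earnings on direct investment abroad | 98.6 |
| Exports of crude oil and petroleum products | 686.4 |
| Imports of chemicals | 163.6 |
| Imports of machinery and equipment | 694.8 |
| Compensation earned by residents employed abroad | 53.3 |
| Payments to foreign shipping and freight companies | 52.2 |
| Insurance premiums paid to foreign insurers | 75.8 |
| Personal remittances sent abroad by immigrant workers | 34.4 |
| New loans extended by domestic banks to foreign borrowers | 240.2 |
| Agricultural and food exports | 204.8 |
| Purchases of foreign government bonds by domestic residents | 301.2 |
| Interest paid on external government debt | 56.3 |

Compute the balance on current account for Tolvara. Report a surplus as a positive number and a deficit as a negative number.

-655.6

Goods: -352.4 - 163.6 + 686.4 + 204.8 - 694.8 = -319.6
Services: -75.8 - 52.2 - 251.1 = -379.1
Primary income: 98.6 - 56.3 + 53.3 = 95.6
Secondary income: -18.1 - 34.4 = -52.5
Current account = (-319.6) + (-379.1) + 95.6 + (-52.5) = -655.6
(Excluded from the current account — financial account: increase in resident deposits held at foreign banks 80.0, acquisition of a foreign subsidiary by a resident firm (outward FDI) 158.3, new loans extended by domestic banks to foreign borrowers 240.2, purchases of foreign government bonds by domestic residents 301.2.)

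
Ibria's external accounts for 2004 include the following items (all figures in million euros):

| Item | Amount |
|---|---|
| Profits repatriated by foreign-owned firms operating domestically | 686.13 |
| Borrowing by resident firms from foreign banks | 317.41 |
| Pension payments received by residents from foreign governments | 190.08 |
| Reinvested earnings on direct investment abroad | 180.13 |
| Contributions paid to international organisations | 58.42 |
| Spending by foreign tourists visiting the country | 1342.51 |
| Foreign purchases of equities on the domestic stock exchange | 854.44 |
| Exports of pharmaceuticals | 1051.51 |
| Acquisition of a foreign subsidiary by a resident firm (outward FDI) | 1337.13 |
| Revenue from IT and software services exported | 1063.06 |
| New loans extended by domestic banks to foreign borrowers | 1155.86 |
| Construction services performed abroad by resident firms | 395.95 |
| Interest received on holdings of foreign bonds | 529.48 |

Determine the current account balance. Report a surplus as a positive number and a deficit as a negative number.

Goods: 1051.51
Services: 1063.06 + 395.95 + 1342.51 = 2801.52
Primary income: -686.13 + 180.13 + 529.48 = 23.48
Secondary income: -58.42 + 190.08 = 131.66
Current account = 1051.51 + 2801.52 + 23.48 + 131.66 = 4008.17
(Excluded from the current account — financial account: borrowing by resident firms from foreign banks 317.41, foreign purchases of equities on the domestic stock exchange 854.44, acquisition of a foreign subsidiary by a resident firm (outward FDI) 1337.13, new loans extended by domestic banks to foreign borrowers 1155.86.)

4008.17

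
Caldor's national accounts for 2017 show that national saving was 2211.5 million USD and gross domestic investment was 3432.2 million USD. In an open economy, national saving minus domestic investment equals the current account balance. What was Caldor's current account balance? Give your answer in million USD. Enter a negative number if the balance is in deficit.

-1220.7

CA = S - I = 2211.5 - 3432.2 = -1220.7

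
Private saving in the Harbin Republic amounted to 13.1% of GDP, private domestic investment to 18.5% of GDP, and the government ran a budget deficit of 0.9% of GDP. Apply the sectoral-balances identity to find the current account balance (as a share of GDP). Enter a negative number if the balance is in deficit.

By the sectoral-balances identity, CA = (S_private - I) + (T - G).
Private balance = 13.1 - 18.5 = -5.4
Government balance (T - G) = -0.9
CA = -5.4 + (-0.9) = -6.3

-6.3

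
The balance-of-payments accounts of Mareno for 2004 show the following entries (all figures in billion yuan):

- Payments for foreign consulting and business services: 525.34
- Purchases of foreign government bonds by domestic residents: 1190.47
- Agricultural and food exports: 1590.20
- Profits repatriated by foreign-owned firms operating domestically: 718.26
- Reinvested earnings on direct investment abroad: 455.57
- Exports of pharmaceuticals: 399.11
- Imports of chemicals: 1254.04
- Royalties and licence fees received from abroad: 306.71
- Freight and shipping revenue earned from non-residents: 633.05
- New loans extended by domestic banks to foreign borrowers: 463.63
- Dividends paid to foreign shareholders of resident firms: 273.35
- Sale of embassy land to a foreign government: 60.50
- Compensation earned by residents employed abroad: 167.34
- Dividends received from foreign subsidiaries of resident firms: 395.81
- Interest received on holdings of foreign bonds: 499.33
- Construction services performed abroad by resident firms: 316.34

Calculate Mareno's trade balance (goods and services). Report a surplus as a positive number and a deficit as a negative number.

Goods: -1254.04 + 1590.20 + 399.11 = 735.27
Services: 633.05 + 306.71 + 316.34 - 525.34 = 730.76
Trade balance = 735.27 + 730.76 = 1466.03
(Excluded from the trade balance — financial account: purchases of foreign government bonds by domestic residents 1190.47, new loans extended by domestic banks to foreign borrowers 463.63; primary income: profits repatriated by foreign-owned firms operating domestically 718.26, reinvested earnings on direct investment abroad 455.57, dividends paid to foreign shareholders of resident firms 273.35, compensation earned by residents employed abroad 167.34, dividends received from foreign subsidiaries of resident firms 395.81, interest received on holdings of foreign bonds 499.33; capital account: sale of embassy land to a foreign government 60.50.)

1466.03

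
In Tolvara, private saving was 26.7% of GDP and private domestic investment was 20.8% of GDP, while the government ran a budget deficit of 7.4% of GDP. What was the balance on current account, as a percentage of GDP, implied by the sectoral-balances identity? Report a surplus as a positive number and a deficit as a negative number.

By the sectoral-balances identity, CA = (S_private - I) + (T - G).
Private balance = 26.7 - 20.8 = 5.9
Government balance (T - G) = -7.4
CA = 5.9 + (-7.4) = -1.5

-1.5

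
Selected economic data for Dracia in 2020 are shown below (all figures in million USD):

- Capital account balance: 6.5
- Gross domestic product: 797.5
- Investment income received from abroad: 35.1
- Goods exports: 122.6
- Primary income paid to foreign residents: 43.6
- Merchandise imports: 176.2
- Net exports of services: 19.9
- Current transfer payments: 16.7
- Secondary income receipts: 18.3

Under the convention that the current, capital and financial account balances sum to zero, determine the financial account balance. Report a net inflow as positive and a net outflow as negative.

34.1

Goods balance = 122.6 - 176.2 = -53.6
Services balance = 19.9
Trade balance (goods + services) = -53.6 + 19.9 = -33.7
Net primary income = 35.1 - 43.6 = -8.5
Net secondary income = 18.3 - 16.7 = 1.6
Current account = -33.7 + (-8.5) + 1.6 = -40.6
Financial account = -(-40.6 + 6.5) = 34.1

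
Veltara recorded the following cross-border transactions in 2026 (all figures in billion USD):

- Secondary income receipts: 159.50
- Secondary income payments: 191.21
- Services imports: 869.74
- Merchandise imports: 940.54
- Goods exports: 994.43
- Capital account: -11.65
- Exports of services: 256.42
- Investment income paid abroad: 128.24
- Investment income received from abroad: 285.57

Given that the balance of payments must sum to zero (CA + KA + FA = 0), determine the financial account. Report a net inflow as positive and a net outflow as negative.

445.46

Goods balance = 994.43 - 940.54 = 53.89
Services balance = 256.42 - 869.74 = -613.32
Trade balance (goods + services) = 53.89 + (-613.32) = -559.43
Net primary income = 285.57 - 128.24 = 157.33
Net secondary income = 159.50 - 191.21 = -31.71
Current account = -559.43 + 157.33 + (-31.71) = -433.81
Financial account = -(-433.81 + (-11.65)) = 445.46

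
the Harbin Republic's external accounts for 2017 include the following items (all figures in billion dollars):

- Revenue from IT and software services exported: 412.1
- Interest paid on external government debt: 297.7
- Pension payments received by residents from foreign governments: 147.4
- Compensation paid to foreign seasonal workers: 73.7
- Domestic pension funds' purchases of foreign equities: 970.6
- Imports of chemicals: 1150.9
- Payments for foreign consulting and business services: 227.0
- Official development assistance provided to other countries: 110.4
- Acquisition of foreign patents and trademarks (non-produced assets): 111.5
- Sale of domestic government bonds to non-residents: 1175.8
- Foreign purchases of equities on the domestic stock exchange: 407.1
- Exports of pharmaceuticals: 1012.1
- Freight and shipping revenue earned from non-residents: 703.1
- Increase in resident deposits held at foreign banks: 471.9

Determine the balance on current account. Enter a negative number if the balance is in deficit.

Goods: 1012.1 - 1150.9 = -138.8
Services: 412.1 + 703.1 - 227.0 = 888.2
Primary income: -297.7 - 73.7 = -371.4
Secondary income: 147.4 - 110.4 = 37.0
Current account = (-138.8) + 888.2 + (-371.4) + 37.0 = 415.0
(Excluded from the current account — financial account: domestic pension funds' purchases of foreign equities 970.6, sale of domestic government bonds to non-residents 1175.8, foreign purchases of equities on the domestic stock exchange 407.1, increase in resident deposits held at foreign banks 471.9; capital account: acquisition of foreign patents and trademarks (non-produced assets) 111.5.)

415.0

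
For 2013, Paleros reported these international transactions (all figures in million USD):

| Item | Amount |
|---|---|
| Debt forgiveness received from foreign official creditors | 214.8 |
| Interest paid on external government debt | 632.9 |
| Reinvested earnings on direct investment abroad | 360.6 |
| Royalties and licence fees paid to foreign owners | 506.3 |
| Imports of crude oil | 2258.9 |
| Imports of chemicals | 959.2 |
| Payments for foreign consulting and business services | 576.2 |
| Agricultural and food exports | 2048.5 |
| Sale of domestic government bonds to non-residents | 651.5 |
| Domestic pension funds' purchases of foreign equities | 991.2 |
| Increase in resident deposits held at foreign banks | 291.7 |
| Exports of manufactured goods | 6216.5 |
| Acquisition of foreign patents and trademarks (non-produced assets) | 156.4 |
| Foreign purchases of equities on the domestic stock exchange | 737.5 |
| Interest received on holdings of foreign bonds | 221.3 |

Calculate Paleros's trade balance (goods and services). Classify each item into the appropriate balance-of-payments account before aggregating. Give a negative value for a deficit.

Goods: -2258.9 + 2048.5 + 6216.5 - 959.2 = 5046.9
Services: -506.3 - 576.2 = -1082.5
Trade balance = 5046.9 + (-1082.5) = 3964.4
(Excluded from the trade balance — capital account: debt forgiveness received from foreign official creditors 214.8, acquisition of foreign patents and trademarks (non-produced assets) 156.4; primary income: interest paid on external government debt 632.9, reinvested earnings on direct investment abroad 360.6, interest received on holdings of foreign bonds 221.3; financial account: sale of domestic government bonds to non-residents 651.5, domestic pension funds' purchases of foreign equities 991.2, increase in resident deposits held at foreign banks 291.7, foreign purchases of equities on the domestic stock exchange 737.5.)

3964.4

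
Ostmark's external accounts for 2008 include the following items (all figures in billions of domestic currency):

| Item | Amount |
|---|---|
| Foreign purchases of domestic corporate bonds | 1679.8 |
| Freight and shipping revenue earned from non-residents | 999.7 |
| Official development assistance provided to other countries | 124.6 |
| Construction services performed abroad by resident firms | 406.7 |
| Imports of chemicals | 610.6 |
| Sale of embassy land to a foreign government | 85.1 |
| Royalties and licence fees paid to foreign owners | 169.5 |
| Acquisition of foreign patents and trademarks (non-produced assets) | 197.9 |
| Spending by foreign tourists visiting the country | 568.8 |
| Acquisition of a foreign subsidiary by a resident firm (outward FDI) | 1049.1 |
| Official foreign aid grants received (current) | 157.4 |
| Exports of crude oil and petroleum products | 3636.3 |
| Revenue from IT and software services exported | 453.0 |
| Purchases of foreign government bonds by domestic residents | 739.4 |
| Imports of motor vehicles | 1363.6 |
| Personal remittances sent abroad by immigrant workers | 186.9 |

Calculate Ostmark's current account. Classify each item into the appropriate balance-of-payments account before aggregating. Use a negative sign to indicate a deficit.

Goods: -610.6 + 3636.3 - 1363.6 = 1662.1
Services: 453.0 + 568.8 + 999.7 + 406.7 - 169.5 = 2258.7
Secondary income: -124.6 + 157.4 - 186.9 = -154.1
Current account = 1662.1 + 2258.7 + (-154.1) = 3766.7
(Excluded from the current account — financial account: foreign purchases of domestic corporate bonds 1679.8, acquisition of a foreign subsidiary by a resident firm (outward FDI) 1049.1, purchases of foreign government bonds by domestic residents 739.4; capital account: sale of embassy land to a foreign government 85.1, acquisition of foreign patents and trademarks (non-produced assets) 197.9.)

3766.7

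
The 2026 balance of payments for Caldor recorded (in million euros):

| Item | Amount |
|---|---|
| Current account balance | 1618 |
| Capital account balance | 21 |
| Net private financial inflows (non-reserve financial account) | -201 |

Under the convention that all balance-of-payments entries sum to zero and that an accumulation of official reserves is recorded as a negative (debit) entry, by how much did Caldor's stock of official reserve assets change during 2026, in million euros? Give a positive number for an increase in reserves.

Official reserve transactions balance = -(1618 + 21 + (-201)) = -1438
An accumulation of reserves is recorded as a debit (negative entry), so the change in the stock of reserves is the negative of that balance.
Change in official reserves = -(-1438) = 1438

1438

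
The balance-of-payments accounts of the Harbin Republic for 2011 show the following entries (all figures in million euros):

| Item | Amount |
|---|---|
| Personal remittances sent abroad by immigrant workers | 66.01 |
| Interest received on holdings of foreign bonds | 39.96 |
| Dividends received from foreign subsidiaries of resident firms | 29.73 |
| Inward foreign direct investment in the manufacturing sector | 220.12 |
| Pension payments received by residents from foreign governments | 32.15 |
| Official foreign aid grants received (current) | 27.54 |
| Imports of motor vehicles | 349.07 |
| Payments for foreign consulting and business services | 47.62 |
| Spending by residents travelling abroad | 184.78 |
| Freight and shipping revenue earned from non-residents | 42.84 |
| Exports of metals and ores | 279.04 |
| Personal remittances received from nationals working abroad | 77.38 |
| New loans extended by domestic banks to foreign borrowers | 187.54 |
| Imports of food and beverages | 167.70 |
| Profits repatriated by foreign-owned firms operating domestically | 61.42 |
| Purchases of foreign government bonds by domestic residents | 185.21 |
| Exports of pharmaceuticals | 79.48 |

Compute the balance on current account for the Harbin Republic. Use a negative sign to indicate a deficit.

Goods: 79.48 - 167.70 - 349.07 + 279.04 = -158.25
Services: -184.78 - 47.62 + 42.84 = -189.56
Primary income: 29.73 + 39.96 - 61.42 = 8.27
Secondary income: 77.38 + 27.54 + 32.15 - 66.01 = 71.06
Current account = (-158.25) + (-189.56) + 8.27 + 71.06 = -268.48
(Excluded from the current account — financial account: inward foreign direct investment in the manufacturing sector 220.12, new loans extended by domestic banks to foreign borrowers 187.54, purchases of foreign government bonds by domestic residents 185.21.)

-268.48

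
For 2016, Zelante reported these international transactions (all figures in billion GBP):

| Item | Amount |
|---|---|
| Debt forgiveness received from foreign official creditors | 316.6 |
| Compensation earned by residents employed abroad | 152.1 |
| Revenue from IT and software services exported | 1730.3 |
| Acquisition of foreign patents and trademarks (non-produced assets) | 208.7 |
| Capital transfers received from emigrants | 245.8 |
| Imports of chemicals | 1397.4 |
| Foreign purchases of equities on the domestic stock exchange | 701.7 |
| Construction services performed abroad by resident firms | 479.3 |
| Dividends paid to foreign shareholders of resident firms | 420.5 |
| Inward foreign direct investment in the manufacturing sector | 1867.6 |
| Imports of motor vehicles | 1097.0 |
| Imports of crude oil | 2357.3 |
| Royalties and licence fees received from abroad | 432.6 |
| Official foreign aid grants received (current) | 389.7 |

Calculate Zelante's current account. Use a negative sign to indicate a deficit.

Goods: -1097.0 - 2357.3 - 1397.4 = -4851.7
Services: 432.6 + 1730.3 + 479.3 = 2642.2
Primary income: 152.1 - 420.5 = -268.4
Secondary income: 389.7
Current account = (-4851.7) + 2642.2 + (-268.4) + 389.7 = -2088.2
(Excluded from the current account — capital account: debt forgiveness received from foreign official creditors 316.6, acquisition of foreign patents and trademarks (non-produced assets) 208.7, capital transfers received from emigrants 245.8; financial account: foreign purchases of equities on the domestic stock exchange 701.7, inward foreign direct investment in the manufacturing sector 1867.6.)

-2088.2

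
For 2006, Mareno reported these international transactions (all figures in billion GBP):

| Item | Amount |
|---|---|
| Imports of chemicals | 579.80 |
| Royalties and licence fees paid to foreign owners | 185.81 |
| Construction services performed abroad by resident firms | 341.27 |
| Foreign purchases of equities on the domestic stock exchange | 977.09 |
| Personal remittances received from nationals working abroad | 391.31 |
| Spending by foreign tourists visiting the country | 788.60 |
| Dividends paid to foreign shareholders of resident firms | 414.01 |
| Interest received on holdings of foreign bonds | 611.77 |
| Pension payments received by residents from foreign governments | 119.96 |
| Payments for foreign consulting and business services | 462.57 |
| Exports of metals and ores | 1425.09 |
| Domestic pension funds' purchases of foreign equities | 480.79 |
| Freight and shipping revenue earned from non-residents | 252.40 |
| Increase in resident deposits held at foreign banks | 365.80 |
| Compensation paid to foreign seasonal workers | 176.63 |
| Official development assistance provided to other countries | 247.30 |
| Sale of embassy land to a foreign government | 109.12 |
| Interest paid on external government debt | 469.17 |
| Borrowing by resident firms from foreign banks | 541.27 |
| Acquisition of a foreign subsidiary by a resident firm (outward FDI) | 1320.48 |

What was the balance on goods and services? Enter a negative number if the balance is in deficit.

1579.18

Goods: -579.80 + 1425.09 = 845.29
Services: -462.57 + 341.27 + 252.40 - 185.81 + 788.60 = 733.89
Trade balance = 845.29 + 733.89 = 1579.18
(Excluded from the trade balance — financial account: foreign purchases of equities on the domestic stock exchange 977.09, domestic pension funds' purchases of foreign equities 480.79, increase in resident deposits held at foreign banks 365.80, borrowing by resident firms from foreign banks 541.27, acquisition of a foreign subsidiary by a resident firm (outward FDI) 1320.48; secondary income: personal remittances received from nationals working abroad 391.31, pension payments received by residents from foreign governments 119.96, official development assistance provided to other countries 247.30; primary income: dividends paid to foreign shareholders of resident firms 414.01, interest received on holdings of foreign bonds 611.77, compensation paid to foreign seasonal workers 176.63, interest paid on external government debt 469.17; capital account: sale of embassy land to a foreign government 109.12.)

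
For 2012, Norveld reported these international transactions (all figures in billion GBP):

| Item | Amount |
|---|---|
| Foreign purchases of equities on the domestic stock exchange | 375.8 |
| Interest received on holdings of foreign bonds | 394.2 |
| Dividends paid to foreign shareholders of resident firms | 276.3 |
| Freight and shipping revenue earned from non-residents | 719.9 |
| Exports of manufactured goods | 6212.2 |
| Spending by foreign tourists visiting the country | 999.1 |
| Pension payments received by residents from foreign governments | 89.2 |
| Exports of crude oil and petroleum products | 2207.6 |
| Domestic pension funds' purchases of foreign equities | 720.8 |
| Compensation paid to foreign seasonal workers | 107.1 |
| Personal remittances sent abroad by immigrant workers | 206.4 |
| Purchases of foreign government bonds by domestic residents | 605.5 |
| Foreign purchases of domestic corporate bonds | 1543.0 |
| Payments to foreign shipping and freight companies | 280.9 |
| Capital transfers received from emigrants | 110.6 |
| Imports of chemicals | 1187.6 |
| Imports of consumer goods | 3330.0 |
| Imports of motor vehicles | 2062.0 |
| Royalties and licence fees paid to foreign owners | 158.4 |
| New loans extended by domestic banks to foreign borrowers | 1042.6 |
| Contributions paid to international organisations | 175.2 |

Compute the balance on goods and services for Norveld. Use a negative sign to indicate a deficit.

3119.9

Goods: 6212.2 - 3330.0 - 1187.6 + 2207.6 - 2062.0 = 1840.2
Services: -158.4 - 280.9 + 719.9 + 999.1 = 1279.7
Trade balance = 1840.2 + 1279.7 = 3119.9
(Excluded from the trade balance — financial account: foreign purchases of equities on the domestic stock exchange 375.8, domestic pension funds' purchases of foreign equities 720.8, purchases of foreign government bonds by domestic residents 605.5, foreign purchases of domestic corporate bonds 1543.0, new loans extended by domestic banks to foreign borrowers 1042.6; primary income: interest received on holdings of foreign bonds 394.2, dividends paid to foreign shareholders of resident firms 276.3, compensation paid to foreign seasonal workers 107.1; secondary income: pension payments received by residents from foreign governments 89.2, personal remittances sent abroad by immigrant workers 206.4, contributions paid to international organisations 175.2; capital account: capital transfers received from emigrants 110.6.)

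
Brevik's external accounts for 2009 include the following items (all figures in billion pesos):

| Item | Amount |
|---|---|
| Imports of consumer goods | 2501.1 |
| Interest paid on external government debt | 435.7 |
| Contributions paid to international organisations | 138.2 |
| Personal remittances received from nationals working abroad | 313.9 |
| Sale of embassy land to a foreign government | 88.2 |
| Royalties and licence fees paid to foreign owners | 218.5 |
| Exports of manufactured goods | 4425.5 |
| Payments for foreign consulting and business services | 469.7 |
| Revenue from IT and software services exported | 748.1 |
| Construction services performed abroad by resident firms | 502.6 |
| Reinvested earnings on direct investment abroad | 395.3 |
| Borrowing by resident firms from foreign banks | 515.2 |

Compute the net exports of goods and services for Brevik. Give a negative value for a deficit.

Goods: 4425.5 - 2501.1 = 1924.4
Services: -218.5 + 748.1 + 502.6 - 469.7 = 562.5
Trade balance = 1924.4 + 562.5 = 2486.9
(Excluded from the trade balance — primary income: interest paid on external government debt 435.7, reinvested earnings on direct investment abroad 395.3; secondary income: contributions paid to international organisations 138.2, personal remittances received from nationals working abroad 313.9; capital account: sale of embassy land to a foreign government 88.2; financial account: borrowing by resident firms from foreign banks 515.2.)

2486.9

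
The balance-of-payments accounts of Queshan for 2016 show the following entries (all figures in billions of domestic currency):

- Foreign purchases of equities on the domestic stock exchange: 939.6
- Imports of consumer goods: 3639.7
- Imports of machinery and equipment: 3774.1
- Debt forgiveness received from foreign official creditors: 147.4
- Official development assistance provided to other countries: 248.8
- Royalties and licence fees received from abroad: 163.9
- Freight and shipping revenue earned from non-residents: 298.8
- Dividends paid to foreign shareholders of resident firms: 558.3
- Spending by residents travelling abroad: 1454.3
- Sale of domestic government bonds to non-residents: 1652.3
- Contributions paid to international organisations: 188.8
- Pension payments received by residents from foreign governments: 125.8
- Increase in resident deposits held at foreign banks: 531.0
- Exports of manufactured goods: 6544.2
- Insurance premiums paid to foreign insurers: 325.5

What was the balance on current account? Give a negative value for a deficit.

Goods: -3774.1 + 6544.2 - 3639.7 = -869.6
Services: -325.5 + 163.9 - 1454.3 + 298.8 = -1317.1
Primary income: -558.3
Secondary income: 125.8 - 248.8 - 188.8 = -311.8
Current account = (-869.6) + (-1317.1) + (-558.3) + (-311.8) = -3056.8
(Excluded from the current account — financial account: foreign purchases of equities on the domestic stock exchange 939.6, sale of domestic government bonds to non-residents 1652.3, increase in resident deposits held at foreign banks 531.0; capital account: debt forgiveness received from foreign official creditors 147.4.)

-3056.8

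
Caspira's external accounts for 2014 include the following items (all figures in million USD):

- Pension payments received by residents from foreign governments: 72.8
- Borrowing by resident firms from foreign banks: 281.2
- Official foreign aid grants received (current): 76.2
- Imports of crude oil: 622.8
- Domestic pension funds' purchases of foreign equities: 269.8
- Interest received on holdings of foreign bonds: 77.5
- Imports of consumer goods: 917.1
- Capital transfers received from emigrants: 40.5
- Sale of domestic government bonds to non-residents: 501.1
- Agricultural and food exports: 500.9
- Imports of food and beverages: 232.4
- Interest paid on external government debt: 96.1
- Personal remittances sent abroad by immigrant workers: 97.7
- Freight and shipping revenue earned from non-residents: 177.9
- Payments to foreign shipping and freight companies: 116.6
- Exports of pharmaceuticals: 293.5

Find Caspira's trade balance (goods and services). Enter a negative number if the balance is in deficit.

-916.6

Goods: -232.4 - 917.1 - 622.8 + 500.9 + 293.5 = -977.9
Services: -116.6 + 177.9 = 61.3
Trade balance = -977.9 + 61.3 = -916.6
(Excluded from the trade balance — secondary income: pension payments received by residents from foreign governments 72.8, official foreign aid grants received (current) 76.2, personal remittances sent abroad by immigrant workers 97.7; financial account: borrowing by resident firms from foreign banks 281.2, domestic pension funds' purchases of foreign equities 269.8, sale of domestic government bonds to non-residents 501.1; primary income: interest received on holdings of foreign bonds 77.5, interest paid on external government debt 96.1; capital account: capital transfers received from emigrants 40.5.)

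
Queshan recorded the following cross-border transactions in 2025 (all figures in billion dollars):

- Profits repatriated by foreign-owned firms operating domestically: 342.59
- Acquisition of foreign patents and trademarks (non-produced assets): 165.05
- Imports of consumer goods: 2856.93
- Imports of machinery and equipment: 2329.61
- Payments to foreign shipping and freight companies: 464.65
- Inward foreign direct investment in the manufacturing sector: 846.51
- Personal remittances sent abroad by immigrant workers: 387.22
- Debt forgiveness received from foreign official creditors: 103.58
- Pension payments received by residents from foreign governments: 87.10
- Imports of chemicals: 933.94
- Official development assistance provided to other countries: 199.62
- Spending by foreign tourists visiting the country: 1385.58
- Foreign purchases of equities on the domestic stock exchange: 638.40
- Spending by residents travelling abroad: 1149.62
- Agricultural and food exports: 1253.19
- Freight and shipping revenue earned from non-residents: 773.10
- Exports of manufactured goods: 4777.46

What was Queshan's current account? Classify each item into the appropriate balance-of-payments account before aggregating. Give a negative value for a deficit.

-387.75

Goods: -2856.93 + 1253.19 - 933.94 + 4777.46 - 2329.61 = -89.83
Services: 773.10 - 1149.62 + 1385.58 - 464.65 = 544.41
Primary income: -342.59
Secondary income: -387.22 + 87.10 - 199.62 = -499.74
Current account = (-89.83) + 544.41 + (-342.59) + (-499.74) = -387.75
(Excluded from the current account — capital account: acquisition of foreign patents and trademarks (non-produced assets) 165.05, debt forgiveness received from foreign official creditors 103.58; financial account: inward foreign direct investment in the manufacturing sector 846.51, foreign purchases of equities on the domestic stock exchange 638.40.)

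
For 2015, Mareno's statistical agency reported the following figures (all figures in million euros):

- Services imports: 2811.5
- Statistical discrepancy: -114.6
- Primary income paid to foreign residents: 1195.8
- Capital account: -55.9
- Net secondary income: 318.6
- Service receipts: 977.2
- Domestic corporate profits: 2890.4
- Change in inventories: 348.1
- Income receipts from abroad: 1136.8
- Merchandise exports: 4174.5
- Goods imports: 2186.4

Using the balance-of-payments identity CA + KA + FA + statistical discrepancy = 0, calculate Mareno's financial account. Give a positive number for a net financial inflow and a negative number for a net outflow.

Goods balance = 4174.5 - 2186.4 = 1988.1
Services balance = 977.2 - 2811.5 = -1834.3
Trade balance (goods + services) = 1988.1 + (-1834.3) = 153.8
Net primary income = 1136.8 - 1195.8 = -59.0
Net secondary income = 318.6
Current account = 153.8 + (-59.0) + 318.6 = 413.4
Financial account = -(413.4 + (-55.9) + (-114.6)) = -242.9

-242.9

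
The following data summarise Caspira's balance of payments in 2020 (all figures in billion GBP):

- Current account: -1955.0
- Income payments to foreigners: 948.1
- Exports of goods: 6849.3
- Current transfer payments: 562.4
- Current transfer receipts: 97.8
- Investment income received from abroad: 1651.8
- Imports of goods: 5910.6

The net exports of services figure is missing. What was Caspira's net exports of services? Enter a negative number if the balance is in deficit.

-3132.8

Current account = goods balance + services balance + net primary income + net secondary income
Sum of the known components = 1177.8
Net exports of services = CA - (known components) = -1955.0 - 1177.8 = -3132.8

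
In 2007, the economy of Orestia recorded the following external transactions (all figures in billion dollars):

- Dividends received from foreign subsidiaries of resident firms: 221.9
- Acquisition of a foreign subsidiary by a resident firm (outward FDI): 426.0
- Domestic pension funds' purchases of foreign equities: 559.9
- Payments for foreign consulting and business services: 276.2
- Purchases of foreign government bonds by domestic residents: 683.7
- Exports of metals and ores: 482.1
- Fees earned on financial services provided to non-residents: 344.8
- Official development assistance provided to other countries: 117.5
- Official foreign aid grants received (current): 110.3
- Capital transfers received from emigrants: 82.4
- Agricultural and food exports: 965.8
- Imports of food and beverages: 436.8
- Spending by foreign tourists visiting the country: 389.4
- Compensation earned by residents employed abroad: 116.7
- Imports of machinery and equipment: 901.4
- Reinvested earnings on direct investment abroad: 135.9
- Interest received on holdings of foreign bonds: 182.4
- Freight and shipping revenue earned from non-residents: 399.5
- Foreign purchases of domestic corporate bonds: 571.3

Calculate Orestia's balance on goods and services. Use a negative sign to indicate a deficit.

Goods: 965.8 - 436.8 - 901.4 + 482.1 = 109.7
Services: 389.4 + 399.5 + 344.8 - 276.2 = 857.5
Trade balance = 109.7 + 857.5 = 967.2
(Excluded from the trade balance — primary income: dividends received from foreign subsidiaries of resident firms 221.9, compensation earned by residents employed abroad 116.7, reinvested earnings on direct investment abroad 135.9, interest received on holdings of foreign bonds 182.4; financial account: acquisition of a foreign subsidiary by a resident firm (outward FDI) 426.0, domestic pension funds' purchases of foreign equities 559.9, purchases of foreign government bonds by domestic residents 683.7, foreign purchases of domestic corporate bonds 571.3; secondary income: official development assistance provided to other countries 117.5, official foreign aid grants received (current) 110.3; capital account: capital transfers received from emigrants 82.4.)

967.2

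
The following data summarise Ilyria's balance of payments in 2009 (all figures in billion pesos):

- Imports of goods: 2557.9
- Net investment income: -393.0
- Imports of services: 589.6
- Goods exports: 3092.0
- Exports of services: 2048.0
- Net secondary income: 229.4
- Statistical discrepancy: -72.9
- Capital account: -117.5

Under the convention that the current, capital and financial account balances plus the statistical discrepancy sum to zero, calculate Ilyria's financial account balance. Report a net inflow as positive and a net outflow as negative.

-1638.5

Goods balance = 3092.0 - 2557.9 = 534.1
Services balance = 2048.0 - 589.6 = 1458.4
Trade balance (goods + services) = 534.1 + 1458.4 = 1992.5
Net primary income = -393.0
Net secondary income = 229.4
Current account = 1992.5 + (-393.0) + 229.4 = 1828.9
Financial account = -(1828.9 + (-117.5) + (-72.9)) = -1638.5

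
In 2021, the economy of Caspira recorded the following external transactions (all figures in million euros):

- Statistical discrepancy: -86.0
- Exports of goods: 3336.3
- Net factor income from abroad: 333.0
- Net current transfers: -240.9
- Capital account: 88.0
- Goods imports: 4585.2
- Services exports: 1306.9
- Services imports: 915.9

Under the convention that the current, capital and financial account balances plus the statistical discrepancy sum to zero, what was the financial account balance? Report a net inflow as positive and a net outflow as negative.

Goods balance = 3336.3 - 4585.2 = -1248.9
Services balance = 1306.9 - 915.9 = 391.0
Trade balance (goods + services) = -1248.9 + 391.0 = -857.9
Net primary income = 333.0
Net secondary income = -240.9
Current account = -857.9 + 333.0 + (-240.9) = -765.8
Financial account = -(-765.8 + 88.0 + (-86.0)) = 763.8

763.8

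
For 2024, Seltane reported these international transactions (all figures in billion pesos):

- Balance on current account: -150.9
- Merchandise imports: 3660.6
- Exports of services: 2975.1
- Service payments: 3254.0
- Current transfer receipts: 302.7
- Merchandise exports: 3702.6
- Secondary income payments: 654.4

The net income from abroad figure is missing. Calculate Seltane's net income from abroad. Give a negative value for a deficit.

Current account = goods balance + services balance + net primary income + net secondary income
Sum of the known components = -588.6
Net income from abroad = CA - (known components) = -150.9 - (-588.6) = 437.7

437.7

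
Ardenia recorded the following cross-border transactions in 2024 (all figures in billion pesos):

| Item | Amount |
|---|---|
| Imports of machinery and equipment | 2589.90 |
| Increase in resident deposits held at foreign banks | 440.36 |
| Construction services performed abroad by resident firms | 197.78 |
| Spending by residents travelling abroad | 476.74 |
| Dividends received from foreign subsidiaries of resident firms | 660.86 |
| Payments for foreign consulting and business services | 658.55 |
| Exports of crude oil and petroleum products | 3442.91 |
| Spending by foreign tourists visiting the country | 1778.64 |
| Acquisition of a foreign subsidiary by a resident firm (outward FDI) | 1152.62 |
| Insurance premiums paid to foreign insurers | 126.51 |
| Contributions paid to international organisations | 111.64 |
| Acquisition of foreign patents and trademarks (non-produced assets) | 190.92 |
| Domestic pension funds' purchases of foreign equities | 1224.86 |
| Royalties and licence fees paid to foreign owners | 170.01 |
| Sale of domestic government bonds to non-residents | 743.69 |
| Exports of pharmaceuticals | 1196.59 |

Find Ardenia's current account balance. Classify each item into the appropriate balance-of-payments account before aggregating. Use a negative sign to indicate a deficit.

3143.43

Goods: 1196.59 + 3442.91 - 2589.90 = 2049.60
Services: -476.74 - 170.01 + 1778.64 - 126.51 - 658.55 + 197.78 = 544.61
Primary income: 660.86
Secondary income: -111.64
Current account = 2049.60 + 544.61 + 660.86 + (-111.64) = 3143.43
(Excluded from the current account — financial account: increase in resident deposits held at foreign banks 440.36, acquisition of a foreign subsidiary by a resident firm (outward FDI) 1152.62, domestic pension funds' purchases of foreign equities 1224.86, sale of domestic government bonds to non-residents 743.69; capital account: acquisition of foreign patents and trademarks (non-produced assets) 190.92.)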